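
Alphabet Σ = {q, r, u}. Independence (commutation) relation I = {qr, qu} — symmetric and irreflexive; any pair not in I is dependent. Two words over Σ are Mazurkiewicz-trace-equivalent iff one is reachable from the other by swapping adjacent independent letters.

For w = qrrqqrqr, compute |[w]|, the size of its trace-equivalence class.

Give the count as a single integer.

#0=q has no predecessor
#1=r has no predecessor
#2=r depends on [1:r]
#3=q depends on [0:q]
#4=q depends on [3:q]
#5=r depends on [2:r]
#6=q depends on [4:q]
#7=r depends on [5:r]
sources: [0:q, 1:r]
N(rest) = Σ N(rest − s) over sources s of rest; N(one piece) = 1:
  size 1 → [6]=1  [7]=1
  size 2 → [4,6]=1  [5,7]=1  [6,7]=2
  size 3 → [2,5,7]=1  [3,4,6]=1  [4,6,7]=3  [5,6,7]=3
  size 4 → [0,3,4,6]=1  [1,2,5,7]=1  [2,5,6,7]=4  [3,4,6,7]=4  [4,5,6,7]=6
  size 5 → [0,3,4,6,7]=5  [1,2,5,6,7]=5  [2,4,5,6,7]=10  [3,4,5,6,7]=10
  size 6 → [0,3,4,5,6,7]=15  [1,2,4,5,6,7]=15  [2,3,4,5,6,7]=20
  first=0(q) contributes 35
  first=1(r) contributes 35
|[w]| = 70

70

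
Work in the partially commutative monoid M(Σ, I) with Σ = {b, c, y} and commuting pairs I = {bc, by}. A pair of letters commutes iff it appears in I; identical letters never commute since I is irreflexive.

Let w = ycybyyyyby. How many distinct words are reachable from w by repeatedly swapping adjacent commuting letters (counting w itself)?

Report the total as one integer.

45

piece 0:y — minimal
piece 1:c rests on {0:y}
piece 2:y rests on {1:c}
piece 3:b — minimal
piece 4:y rests on {2:y}
piece 5:y rests on {4:y}
piece 6:y rests on {5:y}
piece 7:y rests on {6:y}
piece 8:b rests on {3:b}
piece 9:y rests on {7:y}
minimal pieces: {0:y, 3:b}
ways to finish when only these pieces remain (= sum over removing one remaining piece with nothing left below it):
  1 left: {8}→1  {9}→1
  2 left: {3,8}→1  {7,9}→1  {8,9}→2
  3 left: {3,8,9}→3  {6,7,9}→1  {7,8,9}→3
  4 left: {3,7,8,9}→6  {5,6,7,9}→1  {6,7,8,9}→4
  5 left: {3,6,7,8,9}→10  {4,5,6,7,9}→1  {5,6,7,8,9}→5
  6 left: {2,4,5,6,7,9}→1  {3,5,6,7,8,9}→15  {4,5,6,7,8,9}→6
  7 left: {1,2,4,5,6,7,9}→1  {2,4,5,6,7,8,9}→7  {3,4,5,6,7,8,9}→21
  8 left: {0,1,2,4,5,6,7,9}→1  {1,2,4,5,6,7,8,9}→8  {2,3,4,5,6,7,8,9}→28
  placing 0:y first → 36 extensions
  placing 3:b first → 9 extensions
total linear extensions = 45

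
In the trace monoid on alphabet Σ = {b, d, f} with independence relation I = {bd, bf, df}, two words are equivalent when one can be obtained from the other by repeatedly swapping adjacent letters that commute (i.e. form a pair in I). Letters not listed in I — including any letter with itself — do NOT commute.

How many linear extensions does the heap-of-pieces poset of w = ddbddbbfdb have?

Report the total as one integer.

1260

#0=d has no predecessor
#1=d depends on [0:d]
#2=b has no predecessor
#3=d depends on [1:d]
#4=d depends on [3:d]
#5=b depends on [2:b]
#6=b depends on [5:b]
#7=f has no predecessor
#8=d depends on [4:d]
#9=b depends on [6:b]
sources: [0:d, 2:b, 7:f]
N(rest) = Σ N(rest − s) over sources s of rest; N(one piece) = 1:
  size 1 → [7]=1  [8]=1  [9]=1
  size 2 → [4,8]=1  [6,9]=1  [7,8]=2  [7,9]=2  [8,9]=2
  size 3 → [3,4,8]=1  [4,7,8]=3  [4,8,9]=3  [5,6,9]=1  [6,7,9]=3  [6,8,9]=3  [7,8,9]=6
  size 4 → [1,3,4,8]=1  [2,5,6,9]=1  [3,4,7,8]=4  [3,4,8,9]=4  [4,6,8,9]=6  [4,7,8,9]=12  [5,6,7,9]=4  [5,6,8,9]=4  [6,7,8,9]=12
  size 5 → [0,1,3,4,8]=1  [1,3,4,7,8]=5  [1,3,4,8,9]=5  [2,5,6,7,9]=5  [2,5,6,8,9]=5  [3,4,6,8,9]=10  [3,4,7,8,9]=20  [4,5,6,8,9]=10  [4,6,7,8,9]=30  [5,6,7,8,9]=20
  size 6 → [0,1,3,4,7,8]=6  [0,1,3,4,8,9]=6  [1,3,4,6,8,9]=15  [1,3,4,7,8,9]=30  [2,4,5,6,8,9]=15  [2,5,6,7,8,9]=30  [3,4,5,6,8,9]=20  [3,4,6,7,8,9]=60  [4,5,6,7,8,9]=60
  size 7 → [0,1,3,4,6,8,9]=21  [0,1,3,4,7,8,9]=42  [1,3,4,5,6,8,9]=35  [1,3,4,6,7,8,9]=105  [2,3,4,5,6,8,9]=35  [2,4,5,6,7,8,9]=105  [3,4,5,6,7,8,9]=140
  size 8 → [0,1,3,4,5,6,8,9]=56  [0,1,3,4,6,7,8,9]=168  [1,2,3,4,5,6,8,9]=70  [1,3,4,5,6,7,8,9]=280  [2,3,4,5,6,7,8,9]=280
  first=0(d) contributes 630
  first=2(b) contributes 504
  first=7(f) contributes 126
|[w]| = 1260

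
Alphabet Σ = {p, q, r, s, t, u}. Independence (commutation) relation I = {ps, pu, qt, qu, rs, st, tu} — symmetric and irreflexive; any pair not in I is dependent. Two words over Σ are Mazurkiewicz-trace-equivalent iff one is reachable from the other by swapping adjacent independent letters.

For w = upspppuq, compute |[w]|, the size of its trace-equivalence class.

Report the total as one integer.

50

drop 0:u onto floor
drop 1:p onto floor
drop 2:s onto {0:u}
drop 3:p onto {1:p}
drop 4:p onto {3:p}
drop 5:p onto {4:p}
drop 6:u onto {2:s}
drop 7:q onto {2:s, 5:p}
ground layer = {0:u, 1:p}
drop-orders for the pieces not yet dropped (sum over which currently-grounded one goes next):
  1 to go: {6} 1  {7} 1
  2 to go: {5,7} 1  {6,7} 2
  3 to go: {2,6,7} 2  {4,5,7} 1  {5,6,7} 3
  4 to go: {0,2,6,7} 2  {2,5,6,7} 5  {3,4,5,7} 1  {4,5,6,7} 4
  5 to go: {0,2,5,6,7} 7  {1,3,4,5,7} 1  {2,4,5,6,7} 9  {3,4,5,6,7} 5
  6 to go: {0,2,4,5,6,7} 16  {1,3,4,5,6,7} 6  {2,3,4,5,6,7} 14
  if 0:u drops first: 20 orders
  if 1:p drops first: 30 orders
heap linearizations: 50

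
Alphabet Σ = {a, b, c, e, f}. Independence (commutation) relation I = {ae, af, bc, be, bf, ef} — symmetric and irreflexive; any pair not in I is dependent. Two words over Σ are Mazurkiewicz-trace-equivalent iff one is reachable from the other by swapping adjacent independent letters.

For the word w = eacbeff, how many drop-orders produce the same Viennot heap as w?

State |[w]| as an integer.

0(e) covers ∅
1(a) covers ∅
2(c) covers 0:e, 1:a
3(b) covers 1:a
4(e) covers 2:c
5(f) covers 2:c
6(f) covers 5:f
floor of heap: 0:e, 1:a
completions by unplaced set U, small U first (add the entries for U minus each lowest piece of U):
  |U|=1: {3}:1  {4}:1  {6}:1
  |U|=2: {3,4}:2  {3,6}:2  {4,6}:2  {5,6}:1
  |U|=3: {3,4,6}:6  {3,5,6}:3  {4,5,6}:3
  |U|=4: {2,4,5,6}:3  {3,4,5,6}:12
  |U|=5: {0,2,4,5,6}:3  {2,3,4,5,6}:15
  start at 0(e): 15
  start at 1(a): 18
sum over floor = 33

33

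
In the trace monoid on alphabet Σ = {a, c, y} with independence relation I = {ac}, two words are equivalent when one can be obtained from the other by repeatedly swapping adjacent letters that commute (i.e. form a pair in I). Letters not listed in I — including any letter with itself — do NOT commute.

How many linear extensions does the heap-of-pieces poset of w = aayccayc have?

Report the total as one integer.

piece 0:a — minimal
piece 1:a rests on {0:a}
piece 2:y rests on {1:a}
piece 3:c rests on {2:y}
piece 4:c rests on {3:c}
piece 5:a rests on {2:y}
piece 6:y rests on {4:c, 5:a}
piece 7:c rests on {6:y}
minimal pieces: {0:a}
ways to finish when only these pieces remain (= sum over removing one remaining piece with nothing left below it):
  1 left: {7}→1
  2 left: {6,7}→1
  3 left: {4,6,7}→1  {5,6,7}→1
  4 left: {3,4,6,7}→1  {4,5,6,7}→2
  5 left: {3,4,5,6,7}→3
  6 left: {2,3,4,5,6,7}→3
  placing 0:a first → 3 extensions

3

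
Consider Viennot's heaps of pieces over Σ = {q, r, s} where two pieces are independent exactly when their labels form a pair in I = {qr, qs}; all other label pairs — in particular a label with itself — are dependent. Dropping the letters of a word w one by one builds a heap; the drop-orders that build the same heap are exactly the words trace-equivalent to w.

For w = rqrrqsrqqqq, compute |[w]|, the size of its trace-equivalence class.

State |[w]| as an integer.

462

#0=r has no predecessor
#1=q has no predecessor
#2=r depends on [0:r]
#3=r depends on [2:r]
#4=q depends on [1:q]
#5=s depends on [3:r]
#6=r depends on [5:s]
#7=q depends on [4:q]
#8=q depends on [7:q]
#9=q depends on [8:q]
#10=q depends on [9:q]
sources: [0:r, 1:q]
N(rest) = Σ N(rest − s) over sources s of rest; N(one piece) = 1:
  size 1 → [6]=1  [10]=1
  size 2 → [5,6]=1  [6,10]=2  [9,10]=1
  size 3 → [3,5,6]=1  [5,6,10]=3  [6,9,10]=3  [8,9,10]=1
  size 4 → [2,3,5,6]=1  [3,5,6,10]=4  [5,6,9,10]=6  [6,8,9,10]=4  [7,8,9,10]=1
  size 5 → [0,2,3,5,6]=1  [2,3,5,6,10]=5  [3,5,6,9,10]=10  [4,7,8,9,10]=1  [5,6,8,9,10]=10  [6,7,8,9,10]=5
  size 6 → [0,2,3,5,6,10]=6  [1,4,7,8,9,10]=1  [2,3,5,6,9,10]=15  [3,5,6,8,9,10]=20  [4,6,7,8,9,10]=6  [5,6,7,8,9,10]=15
  size 7 → [0,2,3,5,6,9,10]=21  [1,4,6,7,8,9,10]=7  [2,3,5,6,8,9,10]=35  [3,5,6,7,8,9,10]=35  [4,5,6,7,8,9,10]=21
  size 8 → [0,2,3,5,6,8,9,10]=56  [1,4,5,6,7,8,9,10]=28  [2,3,5,6,7,8,9,10]=70  [3,4,5,6,7,8,9,10]=56
  size 9 → [0,2,3,5,6,7,8,9,10]=126  [1,3,4,5,6,7,8,9,10]=84  [2,3,4,5,6,7,8,9,10]=126
  first=0(r) contributes 210
  first=1(q) contributes 252
|[w]| = 462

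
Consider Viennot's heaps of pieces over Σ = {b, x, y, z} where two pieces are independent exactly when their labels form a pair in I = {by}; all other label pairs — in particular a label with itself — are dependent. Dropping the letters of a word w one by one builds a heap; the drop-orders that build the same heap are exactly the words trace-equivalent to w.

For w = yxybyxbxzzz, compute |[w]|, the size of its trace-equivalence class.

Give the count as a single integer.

3

0(y) covers ∅
1(x) covers 0:y
2(y) covers 1:x
3(b) covers 1:x
4(y) covers 2:y
5(x) covers 3:b, 4:y
6(b) covers 5:x
7(x) covers 6:b
8(z) covers 7:x
9(z) covers 8:z
10(z) covers 9:z
floor of heap: 0:y
completions by unplaced set U, small U first (add the entries for U minus each lowest piece of U):
  |U|=1: {10}:1
  |U|=2: {9,10}:1
  |U|=3: {8,9,10}:1
  |U|=4: {7,8,9,10}:1
  |U|=5: {6,7,8,9,10}:1
  |U|=6: {5,6,7,8,9,10}:1
  |U|=7: {3,5,6,7,8,9,10}:1  {4,5,6,7,8,9,10}:1
  |U|=8: {2,4,5,6,7,8,9,10}:1  {3,4,5,6,7,8,9,10}:2
  |U|=9: {2,3,4,5,6,7,8,9,10}:3
  start at 0(y): 3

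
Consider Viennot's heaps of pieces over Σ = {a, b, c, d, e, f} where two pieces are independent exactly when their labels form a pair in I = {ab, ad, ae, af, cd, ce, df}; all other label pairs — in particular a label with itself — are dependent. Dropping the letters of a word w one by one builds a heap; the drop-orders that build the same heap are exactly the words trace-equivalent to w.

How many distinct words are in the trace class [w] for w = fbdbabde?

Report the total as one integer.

piece 0:f — minimal
piece 1:b rests on {0:f}
piece 2:d rests on {1:b}
piece 3:b rests on {2:d}
piece 4:a — minimal
piece 5:b rests on {3:b}
piece 6:d rests on {5:b}
piece 7:e rests on {6:d}
minimal pieces: {0:f, 4:a}
ways to finish when only these pieces remain (= sum over removing one remaining piece with nothing left below it):
  1 left: {4}→1  {7}→1
  2 left: {4,7}→2  {6,7}→1
  3 left: {4,6,7}→3  {5,6,7}→1
  4 left: {3,5,6,7}→1  {4,5,6,7}→4
  5 left: {2,3,5,6,7}→1  {3,4,5,6,7}→5
  6 left: {1,2,3,5,6,7}→1  {2,3,4,5,6,7}→6
  placing 0:f first → 7 extensions
  placing 4:a first → 1 extensions
total linear extensions = 8

8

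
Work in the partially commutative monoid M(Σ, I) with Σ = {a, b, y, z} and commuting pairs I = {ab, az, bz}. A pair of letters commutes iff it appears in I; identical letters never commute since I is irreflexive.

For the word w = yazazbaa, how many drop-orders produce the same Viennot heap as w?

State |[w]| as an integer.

105

#0=y has no predecessor
#1=a depends on [0:y]
#2=z depends on [0:y]
#3=a depends on [1:a]
#4=z depends on [2:z]
#5=b depends on [0:y]
#6=a depends on [3:a]
#7=a depends on [6:a]
sources: [0:y]
N(rest) = Σ N(rest − s) over sources s of rest; N(one piece) = 1:
  size 1 → [4]=1  [5]=1  [7]=1
  size 2 → [2,4]=1  [4,5]=2  [4,7]=2  [5,7]=2  [6,7]=1
  size 3 → [2,4,5]=3  [2,4,7]=3  [3,6,7]=1  [4,5,7]=6  [4,6,7]=3  [5,6,7]=3
  size 4 → [1,3,6,7]=1  [2,4,5,7]=12  [2,4,6,7]=6  [3,4,6,7]=4  [3,5,6,7]=4  [4,5,6,7]=12
  size 5 → [1,3,4,6,7]=5  [1,3,5,6,7]=5  [2,3,4,6,7]=10  [2,4,5,6,7]=30  [3,4,5,6,7]=20
  size 6 → [1,2,3,4,6,7]=15  [1,3,4,5,6,7]=30  [2,3,4,5,6,7]=60
  first=0(y) contributes 105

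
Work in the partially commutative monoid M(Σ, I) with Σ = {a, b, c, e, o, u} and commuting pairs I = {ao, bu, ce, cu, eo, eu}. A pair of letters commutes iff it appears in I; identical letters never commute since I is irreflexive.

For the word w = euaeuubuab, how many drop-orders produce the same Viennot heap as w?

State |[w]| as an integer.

20

drop 0:e onto floor
drop 1:u onto floor
drop 2:a onto {0:e, 1:u}
drop 3:e onto {2:a}
drop 4:u onto {2:a}
drop 5:u onto {4:u}
drop 6:b onto {3:e}
drop 7:u onto {5:u}
drop 8:a onto {6:b, 7:u}
drop 9:b onto {8:a}
ground layer = {0:e, 1:u}
drop-orders for the pieces not yet dropped (sum over which currently-grounded one goes next):
  1 to go: {9} 1
  2 to go: {8,9} 1
  3 to go: {6,8,9} 1  {7,8,9} 1
  4 to go: {3,6,8,9} 1  {5,7,8,9} 1  {6,7,8,9} 2
  5 to go: {3,6,7,8,9} 3  {4,5,7,8,9} 1  {5,6,7,8,9} 3
  6 to go: {3,5,6,7,8,9} 6  {4,5,6,7,8,9} 4
  7 to go: {3,4,5,6,7,8,9} 10
  8 to go: {2,3,4,5,6,7,8,9} 10
  if 0:e drops first: 10 orders
  if 1:u drops first: 10 orders
heap linearizations: 20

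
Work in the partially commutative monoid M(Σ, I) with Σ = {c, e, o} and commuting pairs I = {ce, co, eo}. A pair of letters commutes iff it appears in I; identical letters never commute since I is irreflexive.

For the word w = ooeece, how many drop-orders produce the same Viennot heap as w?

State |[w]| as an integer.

drop 0:o onto floor
drop 1:o onto {0:o}
drop 2:e onto floor
drop 3:e onto {2:e}
drop 4:c onto floor
drop 5:e onto {3:e}
ground layer = {0:o, 2:e, 4:c}
drop-orders for the pieces not yet dropped (sum over which currently-grounded one goes next):
  1 to go: {1} 1  {4} 1  {5} 1
  2 to go: {0,1} 1  {1,4} 2  {1,5} 2  {3,5} 1  {4,5} 2
  3 to go: {0,1,4} 3  {0,1,5} 3  {1,3,5} 3  {1,4,5} 6  {2,3,5} 1  {3,4,5} 3
  4 to go: {0,1,3,5} 6  {0,1,4,5} 12  {1,2,3,5} 4  {1,3,4,5} 12  {2,3,4,5} 4
  if 0:o drops first: 20 orders
  if 2:e drops first: 30 orders
  if 4:c drops first: 10 orders
heap linearizations: 60

60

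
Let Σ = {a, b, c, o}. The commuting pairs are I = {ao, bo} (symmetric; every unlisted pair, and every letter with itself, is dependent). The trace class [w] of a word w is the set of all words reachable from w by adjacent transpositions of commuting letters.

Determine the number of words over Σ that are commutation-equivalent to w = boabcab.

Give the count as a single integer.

4

drop 0:b onto floor
drop 1:o onto floor
drop 2:a onto {0:b}
drop 3:b onto {2:a}
drop 4:c onto {1:o, 3:b}
drop 5:a onto {4:c}
drop 6:b onto {5:a}
ground layer = {0:b, 1:o}
drop-orders for the pieces not yet dropped (sum over which currently-grounded one goes next):
  1 to go: {6} 1
  2 to go: {5,6} 1
  3 to go: {4,5,6} 1
  4 to go: {1,4,5,6} 1  {3,4,5,6} 1
  5 to go: {1,3,4,5,6} 2  {2,3,4,5,6} 1
  if 0:b drops first: 3 orders
  if 1:o drops first: 1 orders
heap linearizations: 4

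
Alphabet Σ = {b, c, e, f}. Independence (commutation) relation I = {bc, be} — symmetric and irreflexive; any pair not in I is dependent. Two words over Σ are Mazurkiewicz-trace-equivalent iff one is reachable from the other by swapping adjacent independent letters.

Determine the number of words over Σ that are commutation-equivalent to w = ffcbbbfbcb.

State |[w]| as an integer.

piece 0:f — minimal
piece 1:f rests on {0:f}
piece 2:c rests on {1:f}
piece 3:b rests on {1:f}
piece 4:b rests on {3:b}
piece 5:b rests on {4:b}
piece 6:f rests on {2:c, 5:b}
piece 7:b rests on {6:f}
piece 8:c rests on {6:f}
piece 9:b rests on {7:b}
minimal pieces: {0:f}
ways to finish when only these pieces remain (= sum over removing one remaining piece with nothing left below it):
  1 left: {8}→1  {9}→1
  2 left: {7,9}→1  {8,9}→2
  3 left: {7,8,9}→3
  4 left: {6,7,8,9}→3
  5 left: {2,6,7,8,9}→3  {5,6,7,8,9}→3
  6 left: {2,5,6,7,8,9}→6  {4,5,6,7,8,9}→3
  7 left: {2,4,5,6,7,8,9}→9  {3,4,5,6,7,8,9}→3
  8 left: {2,3,4,5,6,7,8,9}→12
  placing 0:f first → 12 extensions

12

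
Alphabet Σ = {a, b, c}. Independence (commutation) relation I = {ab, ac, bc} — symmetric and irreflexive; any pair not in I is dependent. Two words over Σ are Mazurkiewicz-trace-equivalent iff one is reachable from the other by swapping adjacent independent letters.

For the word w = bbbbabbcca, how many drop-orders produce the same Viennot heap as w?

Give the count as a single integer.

1260

#0=b has no predecessor
#1=b depends on [0:b]
#2=b depends on [1:b]
#3=b depends on [2:b]
#4=a has no predecessor
#5=b depends on [3:b]
#6=b depends on [5:b]
#7=c has no predecessor
#8=c depends on [7:c]
#9=a depends on [4:a]
sources: [0:b, 4:a, 7:c]
N(rest) = Σ N(rest − s) over sources s of rest; N(one piece) = 1:
  size 1 → [6]=1  [8]=1  [9]=1
  size 2 → [4,9]=1  [5,6]=1  [6,8]=2  [6,9]=2  [7,8]=1  [8,9]=2
  size 3 → [3,5,6]=1  [4,6,9]=3  [4,8,9]=3  [5,6,8]=3  [5,6,9]=3  [6,7,8]=3  [6,8,9]=6  [7,8,9]=3
  size 4 → [2,3,5,6]=1  [3,5,6,8]=4  [3,5,6,9]=4  [4,5,6,9]=6  [4,6,8,9]=12  [4,7,8,9]=6  [5,6,7,8]=6  [5,6,8,9]=12  [6,7,8,9]=12
  size 5 → [1,2,3,5,6]=1  [2,3,5,6,8]=5  [2,3,5,6,9]=5  [3,4,5,6,9]=10  [3,5,6,7,8]=10  [3,5,6,8,9]=20  [4,5,6,8,9]=30  [4,6,7,8,9]=30  [5,6,7,8,9]=30
  size 6 → [0,1,2,3,5,6]=1  [1,2,3,5,6,8]=6  [1,2,3,5,6,9]=6  [2,3,4,5,6,9]=15  [2,3,5,6,7,8]=15  [2,3,5,6,8,9]=30  [3,4,5,6,8,9]=60  [3,5,6,7,8,9]=60  [4,5,6,7,8,9]=90
  size 7 → [0,1,2,3,5,6,8]=7  [0,1,2,3,5,6,9]=7  [1,2,3,4,5,6,9]=21  [1,2,3,5,6,7,8]=21  [1,2,3,5,6,8,9]=42  [2,3,4,5,6,8,9]=105  [2,3,5,6,7,8,9]=105  [3,4,5,6,7,8,9]=210
  size 8 → [0,1,2,3,4,5,6,9]=28  [0,1,2,3,5,6,7,8]=28  [0,1,2,3,5,6,8,9]=56  [1,2,3,4,5,6,8,9]=168  [1,2,3,5,6,7,8,9]=168  [2,3,4,5,6,7,8,9]=420
  first=0(b) contributes 756
  first=4(a) contributes 252
  first=7(c) contributes 252
|[w]| = 1260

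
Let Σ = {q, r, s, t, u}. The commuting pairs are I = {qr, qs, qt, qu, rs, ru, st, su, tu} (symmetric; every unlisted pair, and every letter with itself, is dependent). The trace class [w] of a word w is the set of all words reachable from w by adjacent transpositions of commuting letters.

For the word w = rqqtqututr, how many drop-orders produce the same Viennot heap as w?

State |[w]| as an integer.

2520

drop 0:r onto floor
drop 1:q onto floor
drop 2:q onto {1:q}
drop 3:t onto {0:r}
drop 4:q onto {2:q}
drop 5:u onto floor
drop 6:t onto {3:t}
drop 7:u onto {5:u}
drop 8:t onto {6:t}
drop 9:r onto {8:t}
ground layer = {0:r, 1:q, 5:u}
drop-orders for the pieces not yet dropped (sum over which currently-grounded one goes next):
  1 to go: {4} 1  {7} 1  {9} 1
  2 to go: {2,4} 1  {4,7} 2  {4,9} 2  {5,7} 1  {7,9} 2  {8,9} 1
  3 to go: {1,2,4} 1  {2,4,7} 3  {2,4,9} 3  {4,5,7} 3  {4,7,9} 6  {4,8,9} 3  {5,7,9} 3  {6,8,9} 1  {7,8,9} 3
  4 to go: {1,2,4,7} 4  {1,2,4,9} 4  {2,4,5,7} 6  {2,4,7,9} 12  {2,4,8,9} 6  {3,6,8,9} 1  {4,5,7,9} 12  {4,6,8,9} 4  {4,7,8,9} 12  {5,7,8,9} 6  {6,7,8,9} 4
  5 to go: {0,3,6,8,9} 1  {1,2,4,5,7} 10  {1,2,4,7,9} 20  {1,2,4,8,9} 10  {2,4,5,7,9} 30  {2,4,6,8,9} 10  {2,4,7,8,9} 30  {3,4,6,8,9} 5  {3,6,7,8,9} 5  {4,5,7,8,9} 30  {4,6,7,8,9} 20  {5,6,7,8,9} 10
  6 to go: {0,3,4,6,8,9} 6  {0,3,6,7,8,9} 6  {1,2,4,5,7,9} 60  {1,2,4,6,8,9} 20  {1,2,4,7,8,9} 60  {2,3,4,6,8,9} 15  {2,4,5,7,8,9} 90  {2,4,6,7,8,9} 60  {3,4,6,7,8,9} 30  {3,5,6,7,8,9} 15  {4,5,6,7,8,9} 60
  7 to go: {0,2,3,4,6,8,9} 21  {0,3,4,6,7,8,9} 42  {0,3,5,6,7,8,9} 21  {1,2,3,4,6,8,9} 35  {1,2,4,5,7,8,9} 210  {1,2,4,6,7,8,9} 140  {2,3,4,6,7,8,9} 105  {2,4,5,6,7,8,9} 210  {3,4,5,6,7,8,9} 105
  8 to go: {0,1,2,3,4,6,8,9} 56  {0,2,3,4,6,7,8,9} 168  {0,3,4,5,6,7,8,9} 168  {1,2,3,4,6,7,8,9} 280  {1,2,4,5,6,7,8,9} 560  {2,3,4,5,6,7,8,9} 420
  if 0:r drops first: 1260 orders
  if 1:q drops first: 756 orders
  if 5:u drops first: 504 orders
heap linearizations: 2520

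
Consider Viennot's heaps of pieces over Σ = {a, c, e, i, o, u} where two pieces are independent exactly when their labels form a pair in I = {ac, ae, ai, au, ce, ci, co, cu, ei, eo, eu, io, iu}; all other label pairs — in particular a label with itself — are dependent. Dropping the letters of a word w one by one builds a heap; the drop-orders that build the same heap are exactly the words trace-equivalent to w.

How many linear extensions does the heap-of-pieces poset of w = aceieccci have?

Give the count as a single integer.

#0=a has no predecessor
#1=c has no predecessor
#2=e has no predecessor
#3=i has no predecessor
#4=e depends on [2:e]
#5=c depends on [1:c]
#6=c depends on [5:c]
#7=c depends on [6:c]
#8=i depends on [3:i]
sources: [0:a, 1:c, 2:e, 3:i]
N(rest) = Σ N(rest − s) over sources s of rest; N(one piece) = 1:
  size 1 → [0]=1  [4]=1  [7]=1  [8]=1
  size 2 → [0,4]=2  [0,7]=2  [0,8]=2  [2,4]=1  [3,8]=1  [4,7]=2  [4,8]=2  [6,7]=1  [7,8]=2
  size 3 → [0,2,4]=3  [0,3,8]=3  [0,4,7]=6  [0,4,8]=6  [0,6,7]=3  [0,7,8]=6  [2,4,7]=3  [2,4,8]=3  [3,4,8]=3  [3,7,8]=3  [4,6,7]=3  [4,7,8]=6  [5,6,7]=1  [6,7,8]=3
  size 4 → [0,2,4,7]=12  [0,2,4,8]=12  [0,3,4,8]=12  [0,3,7,8]=12  [0,4,6,7]=12  [0,4,7,8]=24  [0,5,6,7]=4  [0,6,7,8]=12  [1,5,6,7]=1  [2,3,4,8]=6  [2,4,6,7]=6  [2,4,7,8]=12  [3,4,7,8]=12  [3,6,7,8]=6  [4,5,6,7]=4  [4,6,7,8]=12  [5,6,7,8]=4
  size 5 → [0,1,5,6,7]=5  [0,2,3,4,8]=30  [0,2,4,6,7]=30  [0,2,4,7,8]=60  [0,3,4,7,8]=60  [0,3,6,7,8]=30  [0,4,5,6,7]=20  [0,4,6,7,8]=60  [0,5,6,7,8]=20  [1,4,5,6,7]=5  [1,5,6,7,8]=5  [2,3,4,7,8]=30  [2,4,5,6,7]=10  [2,4,6,7,8]=30  [3,4,6,7,8]=30  [3,5,6,7,8]=10  [4,5,6,7,8]=20
  size 6 → [0,1,4,5,6,7]=30  [0,1,5,6,7,8]=30  [0,2,3,4,7,8]=180  [0,2,4,5,6,7]=60  [0,2,4,6,7,8]=180  [0,3,4,6,7,8]=180  [0,3,5,6,7,8]=60  [0,4,5,6,7,8]=120  [1,2,4,5,6,7]=15  [1,3,5,6,7,8]=15  [1,4,5,6,7,8]=30  [2,3,4,6,7,8]=90  [2,4,5,6,7,8]=60  [3,4,5,6,7,8]=60
  size 7 → [0,1,2,4,5,6,7]=105  [0,1,3,5,6,7,8]=105  [0,1,4,5,6,7,8]=210  [0,2,3,4,6,7,8]=630  [0,2,4,5,6,7,8]=420  [0,3,4,5,6,7,8]=420  [1,2,4,5,6,7,8]=105  [1,3,4,5,6,7,8]=105  [2,3,4,5,6,7,8]=210
  first=0(a) contributes 420
  first=1(c) contributes 1680
  first=2(e) contributes 840
  first=3(i) contributes 840
|[w]| = 3780

3780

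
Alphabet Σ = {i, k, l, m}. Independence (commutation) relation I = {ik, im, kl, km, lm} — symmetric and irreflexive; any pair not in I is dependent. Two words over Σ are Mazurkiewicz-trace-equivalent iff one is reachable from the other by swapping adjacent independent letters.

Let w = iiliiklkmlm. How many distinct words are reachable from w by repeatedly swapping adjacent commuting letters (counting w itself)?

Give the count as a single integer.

1980

drop 0:i onto floor
drop 1:i onto {0:i}
drop 2:l onto {1:i}
drop 3:i onto {2:l}
drop 4:i onto {3:i}
drop 5:k onto floor
drop 6:l onto {4:i}
drop 7:k onto {5:k}
drop 8:m onto floor
drop 9:l onto {6:l}
drop 10:m onto {8:m}
ground layer = {0:i, 5:k, 8:m}
drop-orders for the pieces not yet dropped (sum over which currently-grounded one goes next):
  1 to go: {7} 1  {9} 1  {10} 1
  2 to go: {5,7} 1  {6,9} 1  {7,9} 2  {7,10} 2  {8,10} 1  {9,10} 2
  3 to go: {4,6,9} 1  {5,7,9} 3  {5,7,10} 3  {6,7,9} 3  {6,9,10} 3  {7,8,10} 3  {7,9,10} 6  {8,9,10} 3
  4 to go: {3,4,6,9} 1  {4,6,7,9} 4  {4,6,9,10} 4  {5,6,7,9} 6  {5,7,8,10} 6  {5,7,9,10} 12  {6,7,9,10} 12  {6,8,9,10} 6  {7,8,9,10} 12
  5 to go: {2,3,4,6,9} 1  {3,4,6,7,9} 5  {3,4,6,9,10} 5  {4,5,6,7,9} 10  {4,6,7,9,10} 20  {4,6,8,9,10} 10  {5,6,7,9,10} 30  {5,7,8,9,10} 30  {6,7,8,9,10} 30
  6 to go: {1,2,3,4,6,9} 1  {2,3,4,6,7,9} 6  {2,3,4,6,9,10} 6  {3,4,5,6,7,9} 15  {3,4,6,7,9,10} 30  {3,4,6,8,9,10} 15  {4,5,6,7,9,10} 60  {4,6,7,8,9,10} 60  {5,6,7,8,9,10} 90
  7 to go: {0,1,2,3,4,6,9} 1  {1,2,3,4,6,7,9} 7  {1,2,3,4,6,9,10} 7  {2,3,4,5,6,7,9} 21  {2,3,4,6,7,9,10} 42  {2,3,4,6,8,9,10} 21  {3,4,5,6,7,9,10} 105  {3,4,6,7,8,9,10} 105  {4,5,6,7,8,9,10} 210
  8 to go: {0,1,2,3,4,6,7,9} 8  {0,1,2,3,4,6,9,10} 8  {1,2,3,4,5,6,7,9} 28  {1,2,3,4,6,7,9,10} 56  {1,2,3,4,6,8,9,10} 28  {2,3,4,5,6,7,9,10} 168  {2,3,4,6,7,8,9,10} 168  {3,4,5,6,7,8,9,10} 420
  9 to go: {0,1,2,3,4,5,6,7,9} 36  {0,1,2,3,4,6,7,9,10} 72  {0,1,2,3,4,6,8,9,10} 36  {1,2,3,4,5,6,7,9,10} 252  {1,2,3,4,6,7,8,9,10} 252  {2,3,4,5,6,7,8,9,10} 756
  if 0:i drops first: 1260 orders
  if 5:k drops first: 360 orders
  if 8:m drops first: 360 orders
heap linearizations: 1980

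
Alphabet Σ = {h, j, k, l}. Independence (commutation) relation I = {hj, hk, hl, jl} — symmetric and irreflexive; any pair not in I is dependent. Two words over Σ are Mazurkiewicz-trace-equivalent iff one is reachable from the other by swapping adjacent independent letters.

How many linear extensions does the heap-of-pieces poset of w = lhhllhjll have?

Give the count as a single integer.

#0=l has no predecessor
#1=h has no predecessor
#2=h depends on [1:h]
#3=l depends on [0:l]
#4=l depends on [3:l]
#5=h depends on [2:h]
#6=j has no predecessor
#7=l depends on [4:l]
#8=l depends on [7:l]
sources: [0:l, 1:h, 6:j]
N(rest) = Σ N(rest − s) over sources s of rest; N(one piece) = 1:
  size 1 → [5]=1  [6]=1  [8]=1
  size 2 → [2,5]=1  [5,6]=2  [5,8]=2  [6,8]=2  [7,8]=1
  size 3 → [1,2,5]=1  [2,5,6]=3  [2,5,8]=3  [4,7,8]=1  [5,6,8]=6  [5,7,8]=3  [6,7,8]=3
  size 4 → [1,2,5,6]=4  [1,2,5,8]=4  [2,5,6,8]=12  [2,5,7,8]=6  [3,4,7,8]=1  [4,5,7,8]=4  [4,6,7,8]=4  [5,6,7,8]=12
  size 5 → [0,3,4,7,8]=1  [1,2,5,6,8]=20  [1,2,5,7,8]=10  [2,4,5,7,8]=10  [2,5,6,7,8]=30  [3,4,5,7,8]=5  [3,4,6,7,8]=5  [4,5,6,7,8]=20
  size 6 → [0,3,4,5,7,8]=6  [0,3,4,6,7,8]=6  [1,2,4,5,7,8]=20  [1,2,5,6,7,8]=60  [2,3,4,5,7,8]=15  [2,4,5,6,7,8]=60  [3,4,5,6,7,8]=30
  size 7 → [0,2,3,4,5,7,8]=21  [0,3,4,5,6,7,8]=42  [1,2,3,4,5,7,8]=35  [1,2,4,5,6,7,8]=140  [2,3,4,5,6,7,8]=105
  first=0(l) contributes 280
  first=1(h) contributes 168
  first=6(j) contributes 56
|[w]| = 504

504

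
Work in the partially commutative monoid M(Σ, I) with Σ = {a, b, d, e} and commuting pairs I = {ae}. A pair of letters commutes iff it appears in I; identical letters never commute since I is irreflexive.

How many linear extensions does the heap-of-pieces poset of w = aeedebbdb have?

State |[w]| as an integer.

0(a) covers ∅
1(e) covers ∅
2(e) covers 1:e
3(d) covers 0:a, 2:e
4(e) covers 3:d
5(b) covers 4:e
6(b) covers 5:b
7(d) covers 6:b
8(b) covers 7:d
floor of heap: 0:a, 1:e
completions by unplaced set U, small U first (add the entries for U minus each lowest piece of U):
  |U|=1: {8}:1
  |U|=2: {7,8}:1
  |U|=3: {6,7,8}:1
  |U|=4: {5,6,7,8}:1
  |U|=5: {4,5,6,7,8}:1
  |U|=6: {3,4,5,6,7,8}:1
  |U|=7: {0,3,4,5,6,7,8}:1  {2,3,4,5,6,7,8}:1
  start at 0(a): 1
  start at 1(e): 2
sum over floor = 3

3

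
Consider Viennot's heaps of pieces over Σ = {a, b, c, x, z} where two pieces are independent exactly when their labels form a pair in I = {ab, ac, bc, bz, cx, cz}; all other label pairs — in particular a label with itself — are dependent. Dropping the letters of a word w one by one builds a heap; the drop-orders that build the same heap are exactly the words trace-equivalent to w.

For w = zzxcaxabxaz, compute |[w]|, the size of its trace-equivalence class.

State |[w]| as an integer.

22

piece 0:z — minimal
piece 1:z rests on {0:z}
piece 2:x rests on {1:z}
piece 3:c — minimal
piece 4:a rests on {2:x}
piece 5:x rests on {4:a}
piece 6:a rests on {5:x}
piece 7:b rests on {5:x}
piece 8:x rests on {6:a, 7:b}
piece 9:a rests on {8:x}
piece 10:z rests on {9:a}
minimal pieces: {0:z, 3:c}
ways to finish when only these pieces remain (= sum over removing one remaining piece with nothing left below it):
  1 left: {3}→1  {10}→1
  2 left: {3,10}→2  {9,10}→1
  3 left: {3,9,10}→3  {8,9,10}→1
  4 left: {3,8,9,10}→4  {6,8,9,10}→1  {7,8,9,10}→1
  5 left: {3,6,8,9,10}→5  {3,7,8,9,10}→5  {6,7,8,9,10}→2
  6 left: {3,6,7,8,9,10}→12  {5,6,7,8,9,10}→2
  7 left: {3,5,6,7,8,9,10}→14  {4,5,6,7,8,9,10}→2
  8 left: {2,4,5,6,7,8,9,10}→2  {3,4,5,6,7,8,9,10}→16
  9 left: {1,2,4,5,6,7,8,9,10}→2  {2,3,4,5,6,7,8,9,10}→18
  placing 0:z first → 20 extensions
  placing 3:c first → 2 extensions
total linear extensions = 22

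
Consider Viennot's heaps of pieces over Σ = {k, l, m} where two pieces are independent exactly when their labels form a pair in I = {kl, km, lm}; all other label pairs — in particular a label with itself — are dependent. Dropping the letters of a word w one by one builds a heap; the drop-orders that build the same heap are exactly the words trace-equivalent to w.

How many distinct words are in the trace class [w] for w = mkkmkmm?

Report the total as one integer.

#0=m has no predecessor
#1=k has no predecessor
#2=k depends on [1:k]
#3=m depends on [0:m]
#4=k depends on [2:k]
#5=m depends on [3:m]
#6=m depends on [5:m]
sources: [0:m, 1:k]
N(rest) = Σ N(rest − s) over sources s of rest; N(one piece) = 1:
  size 1 → [4]=1  [6]=1
  size 2 → [2,4]=1  [4,6]=2  [5,6]=1
  size 3 → [1,2,4]=1  [2,4,6]=3  [3,5,6]=1  [4,5,6]=3
  size 4 → [0,3,5,6]=1  [1,2,4,6]=4  [2,4,5,6]=6  [3,4,5,6]=4
  size 5 → [0,3,4,5,6]=5  [1,2,4,5,6]=10  [2,3,4,5,6]=10
  first=0(m) contributes 20
  first=1(k) contributes 15
|[w]| = 35

35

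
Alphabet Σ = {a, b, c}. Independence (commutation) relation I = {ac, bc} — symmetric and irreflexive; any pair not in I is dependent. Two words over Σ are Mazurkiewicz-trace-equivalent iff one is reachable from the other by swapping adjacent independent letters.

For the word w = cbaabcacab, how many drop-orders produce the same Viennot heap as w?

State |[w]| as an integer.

0(c) covers ∅
1(b) covers ∅
2(a) covers 1:b
3(a) covers 2:a
4(b) covers 3:a
5(c) covers 0:c
6(a) covers 4:b
7(c) covers 5:c
8(a) covers 6:a
9(b) covers 8:a
floor of heap: 0:c, 1:b
completions by unplaced set U, small U first (add the entries for U minus each lowest piece of U):
  |U|=1: {7}:1  {9}:1
  |U|=2: {5,7}:1  {7,9}:2  {8,9}:1
  |U|=3: {0,5,7}:1  {5,7,9}:3  {6,8,9}:1  {7,8,9}:3
  |U|=4: {0,5,7,9}:4  {4,6,8,9}:1  {5,7,8,9}:6  {6,7,8,9}:4
  |U|=5: {0,5,7,8,9}:10  {3,4,6,8,9}:1  {4,6,7,8,9}:5  {5,6,7,8,9}:10
  |U|=6: {0,5,6,7,8,9}:20  {2,3,4,6,8,9}:1  {3,4,6,7,8,9}:6  {4,5,6,7,8,9}:15
  |U|=7: {0,4,5,6,7,8,9}:35  {1,2,3,4,6,8,9}:1  {2,3,4,6,7,8,9}:7  {3,4,5,6,7,8,9}:21
  |U|=8: {0,3,4,5,6,7,8,9}:56  {1,2,3,4,6,7,8,9}:8  {2,3,4,5,6,7,8,9}:28
  start at 0(c): 36
  start at 1(b): 84
sum over floor = 120

120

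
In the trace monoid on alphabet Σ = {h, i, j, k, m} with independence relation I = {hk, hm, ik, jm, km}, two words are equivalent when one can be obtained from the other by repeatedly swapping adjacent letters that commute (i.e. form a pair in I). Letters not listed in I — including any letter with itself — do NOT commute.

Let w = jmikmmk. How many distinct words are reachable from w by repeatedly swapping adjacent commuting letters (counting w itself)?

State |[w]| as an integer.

25

#0=j has no predecessor
#1=m has no predecessor
#2=i depends on [0:j, 1:m]
#3=k depends on [0:j]
#4=m depends on [2:i]
#5=m depends on [4:m]
#6=k depends on [3:k]
sources: [0:j, 1:m]
N(rest) = Σ N(rest − s) over sources s of rest; N(one piece) = 1:
  size 1 → [5]=1  [6]=1
  size 2 → [3,6]=1  [4,5]=1  [5,6]=2
  size 3 → [2,4,5]=1  [3,5,6]=3  [4,5,6]=3
  size 4 → [1,2,4,5]=1  [2,4,5,6]=4  [3,4,5,6]=6
  size 5 → [1,2,4,5,6]=5  [2,3,4,5,6]=10
  first=0(j) contributes 15
  first=1(m) contributes 10
|[w]| = 25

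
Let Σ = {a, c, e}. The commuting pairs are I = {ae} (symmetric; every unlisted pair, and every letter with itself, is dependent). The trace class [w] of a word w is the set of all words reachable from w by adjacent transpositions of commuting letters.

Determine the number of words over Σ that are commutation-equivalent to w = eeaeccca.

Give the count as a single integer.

4

#0=e has no predecessor
#1=e depends on [0:e]
#2=a has no predecessor
#3=e depends on [1:e]
#4=c depends on [2:a, 3:e]
#5=c depends on [4:c]
#6=c depends on [5:c]
#7=a depends on [6:c]
sources: [0:e, 2:a]
N(rest) = Σ N(rest − s) over sources s of rest; N(one piece) = 1:
  size 1 → [7]=1
  size 2 → [6,7]=1
  size 3 → [5,6,7]=1
  size 4 → [4,5,6,7]=1
  size 5 → [2,4,5,6,7]=1  [3,4,5,6,7]=1
  size 6 → [1,3,4,5,6,7]=1  [2,3,4,5,6,7]=2
  first=0(e) contributes 3
  first=2(a) contributes 1
|[w]| = 4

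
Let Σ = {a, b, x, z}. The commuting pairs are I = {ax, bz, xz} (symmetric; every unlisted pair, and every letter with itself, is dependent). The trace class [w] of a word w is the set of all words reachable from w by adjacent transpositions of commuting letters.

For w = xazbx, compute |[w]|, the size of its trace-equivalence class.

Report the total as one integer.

drop 0:x onto floor
drop 1:a onto floor
drop 2:z onto {1:a}
drop 3:b onto {0:x, 1:a}
drop 4:x onto {3:b}
ground layer = {0:x, 1:a}
drop-orders for the pieces not yet dropped (sum over which currently-grounded one goes next):
  1 to go: {2} 1  {4} 1
  2 to go: {2,4} 2  {3,4} 1
  3 to go: {0,3,4} 1  {2,3,4} 3
  if 0:x drops first: 3 orders
  if 1:a drops first: 4 orders
heap linearizations: 7

7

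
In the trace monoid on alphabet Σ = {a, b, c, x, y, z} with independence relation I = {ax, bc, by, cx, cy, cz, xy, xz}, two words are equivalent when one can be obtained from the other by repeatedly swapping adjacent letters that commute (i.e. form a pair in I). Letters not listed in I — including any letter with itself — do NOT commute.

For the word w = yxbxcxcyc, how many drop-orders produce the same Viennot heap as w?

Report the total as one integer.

1260

0(y) covers ∅
1(x) covers ∅
2(b) covers 1:x
3(x) covers 2:b
4(c) covers ∅
5(x) covers 3:x
6(c) covers 4:c
7(y) covers 0:y
8(c) covers 6:c
floor of heap: 0:y, 1:x, 4:c
completions by unplaced set U, small U first (add the entries for U minus each lowest piece of U):
  |U|=1: {5}:1  {7}:1  {8}:1
  |U|=2: {0,7}:1  {3,5}:1  {5,7}:2  {5,8}:2  {6,8}:1  {7,8}:2
  |U|=3: {0,5,7}:3  {0,7,8}:3  {2,3,5}:1  {3,5,7}:3  {3,5,8}:3  {4,6,8}:1  {5,6,8}:3  {5,7,8}:6  {6,7,8}:3
  |U|=4: {0,3,5,7}:6  {0,5,7,8}:12  {0,6,7,8}:6  {1,2,3,5}:1  {2,3,5,7}:4  {2,3,5,8}:4  {3,5,6,8}:6  {3,5,7,8}:12  {4,5,6,8}:4  {4,6,7,8}:4  {5,6,7,8}:12
  |U|=5: {0,2,3,5,7}:10  {0,3,5,7,8}:30  {0,4,6,7,8}:10  {0,5,6,7,8}:30  {1,2,3,5,7}:5  {1,2,3,5,8}:5  {2,3,5,6,8}:10  {2,3,5,7,8}:20  {3,4,5,6,8}:10  {3,5,6,7,8}:30  {4,5,6,7,8}:20
  |U|=6: {0,1,2,3,5,7}:15  {0,2,3,5,7,8}:60  {0,3,5,6,7,8}:90  {0,4,5,6,7,8}:60  {1,2,3,5,6,8}:15  {1,2,3,5,7,8}:30  {2,3,4,5,6,8}:20  {2,3,5,6,7,8}:60  {3,4,5,6,7,8}:60
  |U|=7: {0,1,2,3,5,7,8}:105  {0,2,3,5,6,7,8}:210  {0,3,4,5,6,7,8}:210  {1,2,3,4,5,6,8}:35  {1,2,3,5,6,7,8}:105  {2,3,4,5,6,7,8}:140
  start at 0(y): 280
  start at 1(x): 560
  start at 4(c): 420
sum over floor = 1260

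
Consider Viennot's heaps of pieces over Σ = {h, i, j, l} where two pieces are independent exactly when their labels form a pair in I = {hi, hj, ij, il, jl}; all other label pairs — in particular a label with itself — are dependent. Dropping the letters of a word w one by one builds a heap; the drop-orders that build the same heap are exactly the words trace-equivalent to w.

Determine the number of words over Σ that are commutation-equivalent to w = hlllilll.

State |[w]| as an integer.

#0=h has no predecessor
#1=l depends on [0:h]
#2=l depends on [1:l]
#3=l depends on [2:l]
#4=i has no predecessor
#5=l depends on [3:l]
#6=l depends on [5:l]
#7=l depends on [6:l]
sources: [0:h, 4:i]
N(rest) = Σ N(rest − s) over sources s of rest; N(one piece) = 1:
  size 1 → [4]=1  [7]=1
  size 2 → [4,7]=2  [6,7]=1
  size 3 → [4,6,7]=3  [5,6,7]=1
  size 4 → [3,5,6,7]=1  [4,5,6,7]=4
  size 5 → [2,3,5,6,7]=1  [3,4,5,6,7]=5
  size 6 → [1,2,3,5,6,7]=1  [2,3,4,5,6,7]=6
  first=0(h) contributes 7
  first=4(i) contributes 1
|[w]| = 8

8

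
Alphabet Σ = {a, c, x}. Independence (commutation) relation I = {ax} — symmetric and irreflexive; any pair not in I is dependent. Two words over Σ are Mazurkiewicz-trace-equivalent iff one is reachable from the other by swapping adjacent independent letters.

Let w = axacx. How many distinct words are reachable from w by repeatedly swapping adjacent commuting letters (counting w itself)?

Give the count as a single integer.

3

piece 0:a — minimal
piece 1:x — minimal
piece 2:a rests on {0:a}
piece 3:c rests on {1:x, 2:a}
piece 4:x rests on {3:c}
minimal pieces: {0:a, 1:x}
ways to finish when only these pieces remain (= sum over removing one remaining piece with nothing left below it):
  1 left: {4}→1
  2 left: {3,4}→1
  3 left: {1,3,4}→1  {2,3,4}→1
  placing 0:a first → 2 extensions
  placing 1:x first → 1 extensions
total linear extensions = 3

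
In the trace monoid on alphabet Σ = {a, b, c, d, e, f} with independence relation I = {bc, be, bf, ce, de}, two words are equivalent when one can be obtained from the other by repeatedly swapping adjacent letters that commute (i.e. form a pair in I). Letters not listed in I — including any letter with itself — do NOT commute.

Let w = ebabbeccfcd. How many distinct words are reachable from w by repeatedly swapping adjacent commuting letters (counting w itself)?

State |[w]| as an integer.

drop 0:e onto floor
drop 1:b onto floor
drop 2:a onto {0:e, 1:b}
drop 3:b onto {2:a}
drop 4:b onto {3:b}
drop 5:e onto {2:a}
drop 6:c onto {2:a}
drop 7:c onto {6:c}
drop 8:f onto {5:e, 7:c}
drop 9:c onto {8:f}
drop 10:d onto {4:b, 9:c}
ground layer = {0:e, 1:b}
drop-orders for the pieces not yet dropped (sum over which currently-grounded one goes next):
  1 to go: {10} 1
  2 to go: {4,10} 1  {9,10} 1
  3 to go: {3,4,10} 1  {4,9,10} 2  {8,9,10} 1
  4 to go: {3,4,9,10} 3  {4,8,9,10} 3  {5,8,9,10} 1  {7,8,9,10} 1
  5 to go: {3,4,8,9,10} 6  {4,5,8,9,10} 4  {4,7,8,9,10} 4  {5,7,8,9,10} 2  {6,7,8,9,10} 1
  6 to go: {3,4,5,8,9,10} 10  {3,4,7,8,9,10} 10  {4,5,7,8,9,10} 10  {4,6,7,8,9,10} 5  {5,6,7,8,9,10} 3
  7 to go: {3,4,5,7,8,9,10} 30  {3,4,6,7,8,9,10} 15  {4,5,6,7,8,9,10} 18
  8 to go: {3,4,5,6,7,8,9,10} 63
  9 to go: {2,3,4,5,6,7,8,9,10} 63
  if 0:e drops first: 63 orders
  if 1:b drops first: 63 orders
heap linearizations: 126

126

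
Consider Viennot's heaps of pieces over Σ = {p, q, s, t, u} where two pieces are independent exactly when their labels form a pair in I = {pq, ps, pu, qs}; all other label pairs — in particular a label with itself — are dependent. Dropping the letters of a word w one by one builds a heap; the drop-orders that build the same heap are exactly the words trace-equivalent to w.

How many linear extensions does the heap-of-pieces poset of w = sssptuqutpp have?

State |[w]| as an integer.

drop 0:s onto floor
drop 1:s onto {0:s}
drop 2:s onto {1:s}
drop 3:p onto floor
drop 4:t onto {2:s, 3:p}
drop 5:u onto {4:t}
drop 6:q onto {5:u}
drop 7:u onto {6:q}
drop 8:t onto {7:u}
drop 9:p onto {8:t}
drop 10:p onto {9:p}
ground layer = {0:s, 3:p}
drop-orders for the pieces not yet dropped (sum over which currently-grounded one goes next):
  1 to go: {10} 1
  2 to go: {9,10} 1
  3 to go: {8,9,10} 1
  4 to go: {7,8,9,10} 1
  5 to go: {6,7,8,9,10} 1
  6 to go: {5,6,7,8,9,10} 1
  7 to go: {4,5,6,7,8,9,10} 1
  8 to go: {2,4,5,6,7,8,9,10} 1  {3,4,5,6,7,8,9,10} 1
  9 to go: {1,2,4,5,6,7,8,9,10} 1  {2,3,4,5,6,7,8,9,10} 2
  if 0:s drops first: 3 orders
  if 3:p drops first: 1 orders
heap linearizations: 4

4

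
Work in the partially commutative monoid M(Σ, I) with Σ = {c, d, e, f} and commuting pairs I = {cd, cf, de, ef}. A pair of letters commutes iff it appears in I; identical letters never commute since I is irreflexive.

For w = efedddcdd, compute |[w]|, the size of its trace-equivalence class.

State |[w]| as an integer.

84

piece 0:e — minimal
piece 1:f — minimal
piece 2:e rests on {0:e}
piece 3:d rests on {1:f}
piece 4:d rests on {3:d}
piece 5:d rests on {4:d}
piece 6:c rests on {2:e}
piece 7:d rests on {5:d}
piece 8:d rests on {7:d}
minimal pieces: {0:e, 1:f}
ways to finish when only these pieces remain (= sum over removing one remaining piece with nothing left below it):
  1 left: {6}→1  {8}→1
  2 left: {2,6}→1  {6,8}→2  {7,8}→1
  3 left: {0,2,6}→1  {2,6,8}→3  {5,7,8}→1  {6,7,8}→3
  4 left: {0,2,6,8}→4  {2,6,7,8}→6  {4,5,7,8}→1  {5,6,7,8}→4
  5 left: {0,2,6,7,8}→10  {2,5,6,7,8}→10  {3,4,5,7,8}→1  {4,5,6,7,8}→5
  6 left: {0,2,5,6,7,8}→20  {1,3,4,5,7,8}→1  {2,4,5,6,7,8}→15  {3,4,5,6,7,8}→6
  7 left: {0,2,4,5,6,7,8}→35  {1,3,4,5,6,7,8}→7  {2,3,4,5,6,7,8}→21
  placing 0:e first → 28 extensions
  placing 1:f first → 56 extensions
total linear extensions = 84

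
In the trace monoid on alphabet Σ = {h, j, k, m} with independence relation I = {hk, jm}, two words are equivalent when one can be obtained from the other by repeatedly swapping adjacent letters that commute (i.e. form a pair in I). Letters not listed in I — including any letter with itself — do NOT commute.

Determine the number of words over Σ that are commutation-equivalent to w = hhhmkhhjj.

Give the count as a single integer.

3

drop 0:h onto floor
drop 1:h onto {0:h}
drop 2:h onto {1:h}
drop 3:m onto {2:h}
drop 4:k onto {3:m}
drop 5:h onto {3:m}
drop 6:h onto {5:h}
drop 7:j onto {4:k, 6:h}
drop 8:j onto {7:j}
ground layer = {0:h}
drop-orders for the pieces not yet dropped (sum over which currently-grounded one goes next):
  1 to go: {8} 1
  2 to go: {7,8} 1
  3 to go: {4,7,8} 1  {6,7,8} 1
  4 to go: {4,6,7,8} 2  {5,6,7,8} 1
  5 to go: {4,5,6,7,8} 3
  6 to go: {3,4,5,6,7,8} 3
  7 to go: {2,3,4,5,6,7,8} 3
  if 0:h drops first: 3 orders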